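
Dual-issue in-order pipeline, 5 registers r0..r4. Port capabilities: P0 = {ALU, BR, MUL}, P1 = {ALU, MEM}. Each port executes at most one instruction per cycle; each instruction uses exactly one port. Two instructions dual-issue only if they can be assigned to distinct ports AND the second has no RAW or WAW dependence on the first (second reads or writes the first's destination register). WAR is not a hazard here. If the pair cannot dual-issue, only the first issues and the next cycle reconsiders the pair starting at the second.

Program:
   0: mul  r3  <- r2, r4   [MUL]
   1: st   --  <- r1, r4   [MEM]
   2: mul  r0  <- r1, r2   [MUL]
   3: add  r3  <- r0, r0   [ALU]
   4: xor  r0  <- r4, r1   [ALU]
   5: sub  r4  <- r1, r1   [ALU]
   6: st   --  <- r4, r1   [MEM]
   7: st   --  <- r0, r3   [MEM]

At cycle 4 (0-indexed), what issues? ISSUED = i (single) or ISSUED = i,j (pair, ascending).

  cy0 -> i0+i1 (mul;st) pair
  cy1 -> i2 (mul) RAW r0
  cy2 -> i3+i4 (add;xor) pair
  cy3 -> i5 (sub) RAW r4
  cy4 -> i6 (st) no-port MEM/MEM
  cy5 -> i7 (st) tail

ISSUED = 6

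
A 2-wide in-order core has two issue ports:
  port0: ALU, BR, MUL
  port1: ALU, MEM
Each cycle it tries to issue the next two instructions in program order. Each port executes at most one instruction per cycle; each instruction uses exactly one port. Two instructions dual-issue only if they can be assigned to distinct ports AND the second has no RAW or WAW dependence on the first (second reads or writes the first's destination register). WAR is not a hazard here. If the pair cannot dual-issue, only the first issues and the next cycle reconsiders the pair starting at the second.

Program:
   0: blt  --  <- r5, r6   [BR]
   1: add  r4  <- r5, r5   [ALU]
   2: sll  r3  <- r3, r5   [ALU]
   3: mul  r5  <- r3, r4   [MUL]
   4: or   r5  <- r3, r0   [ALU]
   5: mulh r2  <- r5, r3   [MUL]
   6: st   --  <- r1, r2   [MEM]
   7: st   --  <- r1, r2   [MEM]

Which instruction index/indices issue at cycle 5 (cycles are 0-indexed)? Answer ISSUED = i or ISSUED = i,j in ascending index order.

ISSUED = 6

#0 head=0: blt.BR;add.ALU i0,i1 pair
#1 head=2: sll.ALU i2 RAW r3
#2 head=3: mul.MUL i3 WAW r5
#3 head=4: or.ALU i4 RAW r5
#4 head=5: mulh.MUL i5 RAW r2
#5 head=6: st.MEM i6 no-port MEM/MEM
#6 head=7: st.MEM i7 tail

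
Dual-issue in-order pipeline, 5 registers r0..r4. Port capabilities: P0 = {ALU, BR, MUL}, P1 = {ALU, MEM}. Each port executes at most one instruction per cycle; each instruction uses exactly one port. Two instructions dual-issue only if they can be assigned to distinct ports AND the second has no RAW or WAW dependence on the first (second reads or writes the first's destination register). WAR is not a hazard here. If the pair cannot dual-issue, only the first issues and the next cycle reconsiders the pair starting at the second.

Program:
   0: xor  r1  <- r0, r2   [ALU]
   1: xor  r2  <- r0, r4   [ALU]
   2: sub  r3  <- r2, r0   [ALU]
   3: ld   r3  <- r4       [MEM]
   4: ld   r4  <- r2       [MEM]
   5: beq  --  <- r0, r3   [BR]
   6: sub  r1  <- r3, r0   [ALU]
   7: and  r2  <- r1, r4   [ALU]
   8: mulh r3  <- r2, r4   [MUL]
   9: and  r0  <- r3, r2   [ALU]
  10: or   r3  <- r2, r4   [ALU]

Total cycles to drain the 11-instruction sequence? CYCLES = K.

CYCLES = 8

t=0 i0,i1:xor.ALU xor.ALU ; dual
t=1 i2:sub.ALU ; WAW r3
t=2 i3:ld.MEM ; no-port MEM/MEM
t=3 i4,i5:ld.MEM beq.BR ; dual
t=4 i6:sub.ALU ; RAW r1
t=5 i7:and.ALU ; RAW r2
t=6 i8:mulh.MUL ; RAW r3
t=7 i9,i10:and.ALU or.ALU ; dual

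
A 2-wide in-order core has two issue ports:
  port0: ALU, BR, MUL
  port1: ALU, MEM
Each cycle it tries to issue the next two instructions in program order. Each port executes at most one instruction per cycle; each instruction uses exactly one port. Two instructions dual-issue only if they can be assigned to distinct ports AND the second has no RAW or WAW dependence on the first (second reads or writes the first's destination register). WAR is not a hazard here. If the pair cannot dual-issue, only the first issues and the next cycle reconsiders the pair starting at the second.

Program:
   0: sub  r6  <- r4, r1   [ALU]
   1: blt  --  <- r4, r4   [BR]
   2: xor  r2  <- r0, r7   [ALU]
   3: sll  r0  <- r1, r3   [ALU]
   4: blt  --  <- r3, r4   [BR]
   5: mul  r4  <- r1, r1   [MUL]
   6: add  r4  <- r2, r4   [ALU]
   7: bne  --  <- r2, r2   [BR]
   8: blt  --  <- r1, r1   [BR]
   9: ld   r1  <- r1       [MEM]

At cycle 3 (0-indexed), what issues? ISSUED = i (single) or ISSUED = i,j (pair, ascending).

ISSUED = 5

c0: i0&i1 sub.ALU;blt.BR  2-wide
c1: i2&i3 xor.ALU;sll.ALU  2-wide
c2: i4 blt.BR  no-port BR/MUL
c3: i5 mul.MUL  RAW+WAW r4
c4: i6&i7 add.ALU;bne.BR  2-wide
c5: i8&i9 blt.BR;ld.MEM  2-wide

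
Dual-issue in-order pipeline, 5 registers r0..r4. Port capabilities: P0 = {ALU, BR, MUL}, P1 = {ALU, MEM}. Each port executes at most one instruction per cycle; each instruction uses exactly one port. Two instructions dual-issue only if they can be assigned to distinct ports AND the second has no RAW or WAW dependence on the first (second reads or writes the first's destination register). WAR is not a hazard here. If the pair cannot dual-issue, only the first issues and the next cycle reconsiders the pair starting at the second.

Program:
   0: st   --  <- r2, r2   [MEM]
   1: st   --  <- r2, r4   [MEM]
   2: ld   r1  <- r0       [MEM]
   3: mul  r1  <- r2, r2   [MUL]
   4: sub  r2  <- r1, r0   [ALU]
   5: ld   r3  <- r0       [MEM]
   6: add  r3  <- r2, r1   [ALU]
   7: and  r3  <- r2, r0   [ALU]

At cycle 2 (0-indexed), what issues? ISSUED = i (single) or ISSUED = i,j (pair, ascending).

#0 head=0: st.MEM i0 no-port MEM/MEM
#1 head=1: st.MEM i1 no-port MEM/MEM
#2 head=2: ld.MEM i2 WAW r1
#3 head=3: mul.MUL i3 RAW r1
#4 head=4: sub.ALU;ld.MEM i4+i5 2-wide
#5 head=6: add.ALU i6 WAW r3
#6 head=7: and.ALU i7 tail

ISSUED = 2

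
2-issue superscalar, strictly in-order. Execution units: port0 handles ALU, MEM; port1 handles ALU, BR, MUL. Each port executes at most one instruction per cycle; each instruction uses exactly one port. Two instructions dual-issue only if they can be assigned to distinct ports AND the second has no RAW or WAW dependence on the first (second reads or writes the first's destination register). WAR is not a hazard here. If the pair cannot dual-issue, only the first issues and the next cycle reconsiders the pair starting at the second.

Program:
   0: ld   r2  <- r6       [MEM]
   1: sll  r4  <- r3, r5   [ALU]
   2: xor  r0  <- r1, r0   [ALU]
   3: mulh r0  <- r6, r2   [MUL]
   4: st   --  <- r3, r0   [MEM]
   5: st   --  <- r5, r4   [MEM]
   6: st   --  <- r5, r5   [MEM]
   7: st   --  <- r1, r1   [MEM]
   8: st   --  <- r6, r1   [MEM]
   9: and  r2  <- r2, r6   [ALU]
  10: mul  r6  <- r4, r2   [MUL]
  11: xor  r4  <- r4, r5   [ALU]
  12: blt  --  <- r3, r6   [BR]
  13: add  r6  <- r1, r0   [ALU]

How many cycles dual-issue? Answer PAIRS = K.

PAIRS = 4

[0] i0&i1  ld.MEM/sll.ALU  -- 2-wide
[1] i2  xor.ALU  -- WAW r0
[2] i3  mulh.MUL  -- RAW r0
[3] i4  st.MEM  -- no-port MEM/MEM
[4] i5  st.MEM  -- no-port MEM/MEM
[5] i6  st.MEM  -- no-port MEM/MEM
[6] i7  st.MEM  -- no-port MEM/MEM
[7] i8&i9  st.MEM/and.ALU  -- 2-wide
[8] i10&i11  mul.MUL/xor.ALU  -- 2-wide
[9] i12&i13  blt.BR/add.ALU  -- 2-wide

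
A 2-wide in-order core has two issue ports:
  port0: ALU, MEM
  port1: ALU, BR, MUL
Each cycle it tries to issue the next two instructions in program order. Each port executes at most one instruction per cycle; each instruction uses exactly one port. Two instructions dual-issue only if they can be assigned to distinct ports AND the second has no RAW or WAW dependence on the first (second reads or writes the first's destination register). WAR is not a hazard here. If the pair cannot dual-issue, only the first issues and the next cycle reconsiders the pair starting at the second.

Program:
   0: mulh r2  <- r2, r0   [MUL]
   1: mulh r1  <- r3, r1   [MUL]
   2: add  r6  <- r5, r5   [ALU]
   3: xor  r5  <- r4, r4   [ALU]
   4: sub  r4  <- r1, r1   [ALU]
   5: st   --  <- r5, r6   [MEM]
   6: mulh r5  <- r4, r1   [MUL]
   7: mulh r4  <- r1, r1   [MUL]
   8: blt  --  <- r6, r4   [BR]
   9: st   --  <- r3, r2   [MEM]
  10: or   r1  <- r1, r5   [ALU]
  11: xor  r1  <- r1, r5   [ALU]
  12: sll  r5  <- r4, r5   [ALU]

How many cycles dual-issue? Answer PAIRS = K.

[0] i0  mulh  -- no-port MUL/MUL
[1] i1,i2  mulh add  -- pair
[2] i3,i4  xor sub  -- pair
[3] i5,i6  st mulh  -- pair
[4] i7  mulh  -- no-port MUL/BR
[5] i8,i9  blt st  -- pair
[6] i10  or  -- RAW+WAW r1
[7] i11,i12  xor sll  -- pair

PAIRS = 5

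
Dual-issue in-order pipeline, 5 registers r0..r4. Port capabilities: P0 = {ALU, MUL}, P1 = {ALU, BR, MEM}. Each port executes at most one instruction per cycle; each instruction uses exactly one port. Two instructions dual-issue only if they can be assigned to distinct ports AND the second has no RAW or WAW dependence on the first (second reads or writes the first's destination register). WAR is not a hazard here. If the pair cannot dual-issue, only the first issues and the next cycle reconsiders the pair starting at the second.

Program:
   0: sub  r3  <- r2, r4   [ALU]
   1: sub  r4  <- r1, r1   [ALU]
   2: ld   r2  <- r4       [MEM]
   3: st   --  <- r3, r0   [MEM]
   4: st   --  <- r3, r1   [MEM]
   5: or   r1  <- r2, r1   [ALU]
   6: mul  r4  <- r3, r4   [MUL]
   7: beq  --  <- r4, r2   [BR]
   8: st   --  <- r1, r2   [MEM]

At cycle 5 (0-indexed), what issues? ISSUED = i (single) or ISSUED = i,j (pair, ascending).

t=0 i0/i1:sub.ALU/sub.ALU ; 2-wide
t=1 i2:ld.MEM ; no-port MEM/MEM
t=2 i3:st.MEM ; no-port MEM/MEM
t=3 i4/i5:st.MEM/or.ALU ; 2-wide
t=4 i6:mul.MUL ; RAW r4
t=5 i7:beq.BR ; no-port BR/MEM
t=6 i8:st.MEM ; tail

ISSUED = 7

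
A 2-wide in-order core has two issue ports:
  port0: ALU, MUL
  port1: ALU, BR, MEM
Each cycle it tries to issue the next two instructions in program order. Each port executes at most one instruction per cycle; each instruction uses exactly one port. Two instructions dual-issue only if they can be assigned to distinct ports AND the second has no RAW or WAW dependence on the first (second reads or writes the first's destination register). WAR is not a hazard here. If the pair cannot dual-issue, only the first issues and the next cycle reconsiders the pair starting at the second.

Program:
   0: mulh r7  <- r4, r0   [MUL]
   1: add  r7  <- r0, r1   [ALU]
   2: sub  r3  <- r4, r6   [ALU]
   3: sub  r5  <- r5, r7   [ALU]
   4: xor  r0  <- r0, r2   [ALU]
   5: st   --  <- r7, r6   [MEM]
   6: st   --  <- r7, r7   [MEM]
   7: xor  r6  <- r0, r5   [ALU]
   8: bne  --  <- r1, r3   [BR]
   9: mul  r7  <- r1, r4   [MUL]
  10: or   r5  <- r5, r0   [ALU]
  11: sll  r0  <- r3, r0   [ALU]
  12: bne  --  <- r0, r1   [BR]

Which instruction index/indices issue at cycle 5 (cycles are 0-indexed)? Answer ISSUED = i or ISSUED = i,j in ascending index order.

  cy0 -> i0 (mulh) WAW r7
  cy1 -> i1&i2 (add/sub) 2-wide
  cy2 -> i3&i4 (sub/xor) 2-wide
  cy3 -> i5 (st) no-port MEM/MEM
  cy4 -> i6&i7 (st/xor) 2-wide
  cy5 -> i8&i9 (bne/mul) 2-wide
  cy6 -> i10&i11 (or/sll) 2-wide
  cy7 -> i12 (bne) tail

ISSUED = 8,9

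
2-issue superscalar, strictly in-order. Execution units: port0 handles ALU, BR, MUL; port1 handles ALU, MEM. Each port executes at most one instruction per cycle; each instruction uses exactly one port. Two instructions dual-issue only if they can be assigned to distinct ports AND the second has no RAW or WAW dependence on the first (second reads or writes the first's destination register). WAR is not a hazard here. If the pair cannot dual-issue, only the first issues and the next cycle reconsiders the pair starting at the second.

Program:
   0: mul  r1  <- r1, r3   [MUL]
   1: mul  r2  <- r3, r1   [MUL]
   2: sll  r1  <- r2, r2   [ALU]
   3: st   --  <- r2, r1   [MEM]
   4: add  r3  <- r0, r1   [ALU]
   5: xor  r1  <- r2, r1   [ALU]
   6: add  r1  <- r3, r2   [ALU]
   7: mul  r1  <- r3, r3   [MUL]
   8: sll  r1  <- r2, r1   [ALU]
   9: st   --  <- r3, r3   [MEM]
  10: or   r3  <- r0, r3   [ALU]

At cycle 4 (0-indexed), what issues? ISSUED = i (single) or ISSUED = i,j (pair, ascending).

#0 head=0: mul.MUL i0 no-port MUL/MUL
#1 head=1: mul.MUL i1 RAW r2
#2 head=2: sll.ALU i2 RAW r1
#3 head=3: st.MEM/add.ALU i3/i4 pair
#4 head=5: xor.ALU i5 WAW r1
#5 head=6: add.ALU i6 WAW r1
#6 head=7: mul.MUL i7 RAW+WAW r1
#7 head=8: sll.ALU/st.MEM i8/i9 pair
#8 head=10: or.ALU i10 tail

ISSUED = 5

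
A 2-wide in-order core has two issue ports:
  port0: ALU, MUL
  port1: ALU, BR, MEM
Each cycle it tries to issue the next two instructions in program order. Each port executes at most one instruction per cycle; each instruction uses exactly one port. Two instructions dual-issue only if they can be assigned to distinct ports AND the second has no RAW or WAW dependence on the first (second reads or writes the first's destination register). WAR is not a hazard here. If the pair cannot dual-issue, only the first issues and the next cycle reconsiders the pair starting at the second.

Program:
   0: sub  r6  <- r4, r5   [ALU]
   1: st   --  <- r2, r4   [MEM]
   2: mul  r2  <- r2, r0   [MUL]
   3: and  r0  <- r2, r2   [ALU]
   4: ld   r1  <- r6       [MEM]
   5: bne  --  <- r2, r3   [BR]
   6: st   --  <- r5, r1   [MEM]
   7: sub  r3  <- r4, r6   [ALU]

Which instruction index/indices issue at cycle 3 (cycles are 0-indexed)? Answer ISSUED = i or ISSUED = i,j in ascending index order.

ISSUED = 5

[0] i0,i1  sub.ALU/st.MEM  -- pair
[1] i2  mul.MUL  -- RAW r2
[2] i3,i4  and.ALU/ld.MEM  -- pair
[3] i5  bne.BR  -- no-port BR/MEM
[4] i6,i7  st.MEM/sub.ALU  -- pair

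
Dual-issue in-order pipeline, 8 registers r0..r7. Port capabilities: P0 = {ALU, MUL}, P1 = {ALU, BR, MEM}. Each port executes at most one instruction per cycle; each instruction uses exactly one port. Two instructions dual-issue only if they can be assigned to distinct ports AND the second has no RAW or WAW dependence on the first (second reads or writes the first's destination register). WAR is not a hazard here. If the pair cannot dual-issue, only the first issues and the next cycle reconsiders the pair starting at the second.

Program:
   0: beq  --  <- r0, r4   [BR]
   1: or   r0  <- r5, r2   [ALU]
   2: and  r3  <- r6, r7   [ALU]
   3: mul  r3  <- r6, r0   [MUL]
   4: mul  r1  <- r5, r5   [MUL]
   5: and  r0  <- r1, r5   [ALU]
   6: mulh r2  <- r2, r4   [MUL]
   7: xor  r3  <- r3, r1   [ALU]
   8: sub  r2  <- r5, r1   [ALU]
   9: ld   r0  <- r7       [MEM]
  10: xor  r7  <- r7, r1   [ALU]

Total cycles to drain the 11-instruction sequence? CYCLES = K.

0. beq or @i0+i1  | pair
1. and @i2  | WAW r3
2. mul @i3  | no-port MUL/MUL
3. mul @i4  | RAW r1
4. and mulh @i5+i6  | pair
5. xor sub @i7+i8  | pair
6. ld xor @i9+i10  | pair

CYCLES = 7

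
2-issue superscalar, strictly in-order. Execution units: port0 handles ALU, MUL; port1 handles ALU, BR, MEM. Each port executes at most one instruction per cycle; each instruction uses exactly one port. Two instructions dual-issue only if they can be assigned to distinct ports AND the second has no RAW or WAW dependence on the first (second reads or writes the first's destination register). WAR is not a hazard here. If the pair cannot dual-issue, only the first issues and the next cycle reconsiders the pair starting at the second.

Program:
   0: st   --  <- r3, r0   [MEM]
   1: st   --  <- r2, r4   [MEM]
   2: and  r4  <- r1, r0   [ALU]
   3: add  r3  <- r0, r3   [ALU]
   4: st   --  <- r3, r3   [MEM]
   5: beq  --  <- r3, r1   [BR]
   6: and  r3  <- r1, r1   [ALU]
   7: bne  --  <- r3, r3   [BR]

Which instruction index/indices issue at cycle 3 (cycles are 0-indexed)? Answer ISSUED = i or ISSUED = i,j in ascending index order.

ISSUED = 4

c0: i0 st  no-port MEM/MEM
c1: i1/i2 st;and  2-wide
c2: i3 add  RAW r3
c3: i4 st  no-port MEM/BR
c4: i5/i6 beq;and  2-wide
c5: i7 bne  tail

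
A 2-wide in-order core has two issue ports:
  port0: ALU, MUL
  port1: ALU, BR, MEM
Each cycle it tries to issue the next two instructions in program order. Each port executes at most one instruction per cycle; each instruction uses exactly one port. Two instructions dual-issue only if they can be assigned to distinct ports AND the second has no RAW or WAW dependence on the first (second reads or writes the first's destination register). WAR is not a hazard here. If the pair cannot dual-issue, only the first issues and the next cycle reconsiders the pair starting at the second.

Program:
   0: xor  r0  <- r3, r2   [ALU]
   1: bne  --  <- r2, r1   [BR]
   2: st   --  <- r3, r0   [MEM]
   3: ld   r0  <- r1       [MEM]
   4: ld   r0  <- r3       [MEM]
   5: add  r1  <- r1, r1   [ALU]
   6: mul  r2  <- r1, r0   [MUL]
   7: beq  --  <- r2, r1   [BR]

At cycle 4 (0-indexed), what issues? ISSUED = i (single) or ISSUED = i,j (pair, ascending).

t=0 i0/i1:xor/bne ; 2-wide
t=1 i2:st ; no-port MEM/MEM
t=2 i3:ld ; no-port MEM/MEM
t=3 i4/i5:ld/add ; 2-wide
t=4 i6:mul ; RAW r2
t=5 i7:beq ; tail

ISSUED = 6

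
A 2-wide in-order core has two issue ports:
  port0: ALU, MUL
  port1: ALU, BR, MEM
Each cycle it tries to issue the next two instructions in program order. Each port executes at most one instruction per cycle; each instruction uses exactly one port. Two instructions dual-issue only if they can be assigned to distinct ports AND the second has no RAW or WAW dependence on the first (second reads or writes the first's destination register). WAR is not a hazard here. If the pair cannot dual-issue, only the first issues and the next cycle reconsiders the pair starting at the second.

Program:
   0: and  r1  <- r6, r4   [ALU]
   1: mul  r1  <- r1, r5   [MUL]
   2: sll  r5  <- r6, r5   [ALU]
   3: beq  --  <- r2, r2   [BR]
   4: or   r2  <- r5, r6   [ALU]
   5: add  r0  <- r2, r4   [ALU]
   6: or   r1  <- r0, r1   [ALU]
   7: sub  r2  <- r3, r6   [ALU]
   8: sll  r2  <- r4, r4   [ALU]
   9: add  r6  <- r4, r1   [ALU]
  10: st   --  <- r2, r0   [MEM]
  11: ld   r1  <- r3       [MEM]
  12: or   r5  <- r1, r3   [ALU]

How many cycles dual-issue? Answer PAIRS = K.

c0: i0 and  RAW+WAW r1
c1: i1/i2 mul/sll  pair
c2: i3/i4 beq/or  pair
c3: i5 add  RAW r0
c4: i6/i7 or/sub  pair
c5: i8/i9 sll/add  pair
c6: i10 st  no-port MEM/MEM
c7: i11 ld  RAW r1
c8: i12 or  tail

PAIRS = 4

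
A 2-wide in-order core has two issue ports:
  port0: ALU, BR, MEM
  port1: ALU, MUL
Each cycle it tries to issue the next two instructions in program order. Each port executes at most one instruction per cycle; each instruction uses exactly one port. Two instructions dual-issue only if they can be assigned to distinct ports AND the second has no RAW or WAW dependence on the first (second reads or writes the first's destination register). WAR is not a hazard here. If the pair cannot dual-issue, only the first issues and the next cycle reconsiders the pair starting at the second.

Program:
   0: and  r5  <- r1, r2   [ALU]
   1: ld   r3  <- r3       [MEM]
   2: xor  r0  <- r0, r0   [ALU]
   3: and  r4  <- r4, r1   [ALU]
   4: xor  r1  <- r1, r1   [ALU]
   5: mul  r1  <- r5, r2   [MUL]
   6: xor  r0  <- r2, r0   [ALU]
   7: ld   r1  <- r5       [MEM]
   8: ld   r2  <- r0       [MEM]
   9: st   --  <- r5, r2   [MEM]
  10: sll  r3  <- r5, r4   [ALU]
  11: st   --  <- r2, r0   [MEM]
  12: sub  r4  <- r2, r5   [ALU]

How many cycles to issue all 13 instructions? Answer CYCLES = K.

CYCLES = 8

t=0 i0+i1:and+ld ; dual
t=1 i2+i3:xor+and ; dual
t=2 i4:xor ; WAW r1
t=3 i5+i6:mul+xor ; dual
t=4 i7:ld ; no-port MEM/MEM
t=5 i8:ld ; no-port MEM/MEM
t=6 i9+i10:st+sll ; dual
t=7 i11+i12:st+sub ; dual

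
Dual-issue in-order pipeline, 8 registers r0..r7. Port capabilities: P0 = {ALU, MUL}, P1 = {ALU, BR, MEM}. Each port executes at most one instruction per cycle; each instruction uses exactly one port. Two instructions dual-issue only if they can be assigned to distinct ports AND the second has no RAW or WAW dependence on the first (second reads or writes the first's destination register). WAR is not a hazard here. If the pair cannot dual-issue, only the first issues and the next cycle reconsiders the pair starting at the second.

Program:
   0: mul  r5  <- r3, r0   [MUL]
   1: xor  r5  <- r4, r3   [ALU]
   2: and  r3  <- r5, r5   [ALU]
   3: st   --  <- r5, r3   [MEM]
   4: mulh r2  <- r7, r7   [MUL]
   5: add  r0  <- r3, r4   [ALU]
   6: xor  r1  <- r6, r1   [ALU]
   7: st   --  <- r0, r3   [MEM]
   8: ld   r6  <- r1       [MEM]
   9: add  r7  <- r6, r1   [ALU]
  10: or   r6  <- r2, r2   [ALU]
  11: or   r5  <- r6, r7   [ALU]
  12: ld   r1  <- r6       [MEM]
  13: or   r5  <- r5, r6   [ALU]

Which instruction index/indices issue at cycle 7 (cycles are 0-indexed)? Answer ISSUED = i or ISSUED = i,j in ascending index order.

#0 head=0: mul.MUL i0 WAW r5
#1 head=1: xor.ALU i1 RAW r5
#2 head=2: and.ALU i2 RAW r3
#3 head=3: st.MEM;mulh.MUL i3,i4 dual
#4 head=5: add.ALU;xor.ALU i5,i6 dual
#5 head=7: st.MEM i7 no-port MEM/MEM
#6 head=8: ld.MEM i8 RAW r6
#7 head=9: add.ALU;or.ALU i9,i10 dual
#8 head=11: or.ALU;ld.MEM i11,i12 dual
#9 head=13: or.ALU i13 tail

ISSUED = 9,10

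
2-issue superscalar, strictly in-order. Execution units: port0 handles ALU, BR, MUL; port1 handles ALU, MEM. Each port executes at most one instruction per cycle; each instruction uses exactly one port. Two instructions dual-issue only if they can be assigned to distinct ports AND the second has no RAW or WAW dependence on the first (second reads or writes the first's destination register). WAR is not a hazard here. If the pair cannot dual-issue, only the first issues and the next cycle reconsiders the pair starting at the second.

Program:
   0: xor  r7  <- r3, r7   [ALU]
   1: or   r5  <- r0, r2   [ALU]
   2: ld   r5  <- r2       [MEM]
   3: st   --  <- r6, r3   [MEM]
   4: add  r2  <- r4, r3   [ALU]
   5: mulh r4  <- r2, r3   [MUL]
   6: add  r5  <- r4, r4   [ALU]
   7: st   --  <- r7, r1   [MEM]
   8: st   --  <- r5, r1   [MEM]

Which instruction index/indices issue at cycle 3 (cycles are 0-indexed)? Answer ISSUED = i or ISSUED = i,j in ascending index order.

[0] i0+i1  xor;or  -- dual
[1] i2  ld  -- no-port MEM/MEM
[2] i3+i4  st;add  -- dual
[3] i5  mulh  -- RAW r4
[4] i6+i7  add;st  -- dual
[5] i8  st  -- tail

ISSUED = 5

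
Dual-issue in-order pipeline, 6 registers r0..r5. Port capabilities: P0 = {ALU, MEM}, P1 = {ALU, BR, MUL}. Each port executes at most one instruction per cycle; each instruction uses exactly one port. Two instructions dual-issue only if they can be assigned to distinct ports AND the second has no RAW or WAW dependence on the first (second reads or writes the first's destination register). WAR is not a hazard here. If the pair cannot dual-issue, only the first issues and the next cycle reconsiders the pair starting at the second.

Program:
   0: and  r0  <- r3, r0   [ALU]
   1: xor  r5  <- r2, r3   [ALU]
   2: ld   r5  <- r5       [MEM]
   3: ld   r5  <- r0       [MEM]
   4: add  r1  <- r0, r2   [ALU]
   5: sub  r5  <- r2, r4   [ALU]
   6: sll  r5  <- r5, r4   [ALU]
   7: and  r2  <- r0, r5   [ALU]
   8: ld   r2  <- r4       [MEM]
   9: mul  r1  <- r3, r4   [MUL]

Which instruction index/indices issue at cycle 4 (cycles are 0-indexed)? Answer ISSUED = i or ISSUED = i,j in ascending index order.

t=0 i0/i1:and/xor ; 2-wide
t=1 i2:ld ; no-port MEM/MEM
t=2 i3/i4:ld/add ; 2-wide
t=3 i5:sub ; RAW+WAW r5
t=4 i6:sll ; RAW r5
t=5 i7:and ; WAW r2
t=6 i8/i9:ld/mul ; 2-wide

ISSUED = 6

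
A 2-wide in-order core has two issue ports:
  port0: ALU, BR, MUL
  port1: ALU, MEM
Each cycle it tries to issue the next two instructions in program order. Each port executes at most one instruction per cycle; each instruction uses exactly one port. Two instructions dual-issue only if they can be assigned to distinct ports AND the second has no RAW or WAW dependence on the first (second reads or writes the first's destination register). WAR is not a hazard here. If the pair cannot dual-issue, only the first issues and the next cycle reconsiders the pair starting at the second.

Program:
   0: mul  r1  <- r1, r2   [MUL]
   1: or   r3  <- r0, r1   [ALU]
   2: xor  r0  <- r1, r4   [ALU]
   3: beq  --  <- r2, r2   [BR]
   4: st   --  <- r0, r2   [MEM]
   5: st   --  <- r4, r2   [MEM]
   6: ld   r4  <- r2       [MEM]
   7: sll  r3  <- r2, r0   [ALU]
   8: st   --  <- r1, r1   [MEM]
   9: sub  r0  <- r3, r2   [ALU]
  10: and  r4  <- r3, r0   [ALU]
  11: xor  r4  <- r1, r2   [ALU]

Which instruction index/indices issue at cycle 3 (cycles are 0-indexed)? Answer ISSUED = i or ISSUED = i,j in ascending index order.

ISSUED = 5

c0: i0 mul  RAW r1
c1: i1+i2 or/xor  pair
c2: i3+i4 beq/st  pair
c3: i5 st  no-port MEM/MEM
c4: i6+i7 ld/sll  pair
c5: i8+i9 st/sub  pair
c6: i10 and  WAW r4
c7: i11 xor  tail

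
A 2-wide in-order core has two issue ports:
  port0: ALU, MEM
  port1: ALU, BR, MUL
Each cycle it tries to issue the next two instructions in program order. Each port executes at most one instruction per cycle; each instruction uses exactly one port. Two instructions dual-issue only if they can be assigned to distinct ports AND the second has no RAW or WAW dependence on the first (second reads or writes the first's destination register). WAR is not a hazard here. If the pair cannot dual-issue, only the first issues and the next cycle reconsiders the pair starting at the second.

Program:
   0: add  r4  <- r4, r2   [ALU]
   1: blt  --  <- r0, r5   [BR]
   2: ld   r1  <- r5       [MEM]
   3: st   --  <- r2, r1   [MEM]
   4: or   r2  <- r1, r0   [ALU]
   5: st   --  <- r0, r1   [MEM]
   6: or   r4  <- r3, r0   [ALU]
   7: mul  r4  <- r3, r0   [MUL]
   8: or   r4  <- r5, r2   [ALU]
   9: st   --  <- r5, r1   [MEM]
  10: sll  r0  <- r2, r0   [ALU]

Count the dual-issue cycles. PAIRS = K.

0. add.ALU;blt.BR @i0+i1  | 2-wide
1. ld.MEM @i2  | no-port MEM/MEM
2. st.MEM;or.ALU @i3+i4  | 2-wide
3. st.MEM;or.ALU @i5+i6  | 2-wide
4. mul.MUL @i7  | WAW r4
5. or.ALU;st.MEM @i8+i9  | 2-wide
6. sll.ALU @i10  | tail

PAIRS = 4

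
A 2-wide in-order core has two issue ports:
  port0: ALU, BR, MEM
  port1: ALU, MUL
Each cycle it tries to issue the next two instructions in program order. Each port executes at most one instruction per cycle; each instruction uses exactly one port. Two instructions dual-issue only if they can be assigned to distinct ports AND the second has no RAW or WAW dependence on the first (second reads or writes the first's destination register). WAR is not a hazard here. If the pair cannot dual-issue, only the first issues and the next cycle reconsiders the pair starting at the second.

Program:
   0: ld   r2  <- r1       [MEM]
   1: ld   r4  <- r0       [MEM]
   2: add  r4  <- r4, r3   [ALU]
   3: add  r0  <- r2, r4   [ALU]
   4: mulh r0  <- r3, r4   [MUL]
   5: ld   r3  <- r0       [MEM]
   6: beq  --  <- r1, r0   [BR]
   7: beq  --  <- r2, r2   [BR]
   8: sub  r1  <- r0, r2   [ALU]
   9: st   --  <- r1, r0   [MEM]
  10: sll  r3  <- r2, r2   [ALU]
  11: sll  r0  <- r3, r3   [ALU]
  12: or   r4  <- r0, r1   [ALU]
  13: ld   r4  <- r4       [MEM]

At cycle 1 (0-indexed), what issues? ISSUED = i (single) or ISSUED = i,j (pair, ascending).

ISSUED = 1

  cy0 -> i0 (ld) no-port MEM/MEM
  cy1 -> i1 (ld) RAW+WAW r4
  cy2 -> i2 (add) RAW r4
  cy3 -> i3 (add) WAW r0
  cy4 -> i4 (mulh) RAW r0
  cy5 -> i5 (ld) no-port MEM/BR
  cy6 -> i6 (beq) no-port BR/BR
  cy7 -> i7,i8 (beq sub) pair
  cy8 -> i9,i10 (st sll) pair
  cy9 -> i11 (sll) RAW r0
  cy10 -> i12 (or) RAW+WAW r4
  cy11 -> i13 (ld) tail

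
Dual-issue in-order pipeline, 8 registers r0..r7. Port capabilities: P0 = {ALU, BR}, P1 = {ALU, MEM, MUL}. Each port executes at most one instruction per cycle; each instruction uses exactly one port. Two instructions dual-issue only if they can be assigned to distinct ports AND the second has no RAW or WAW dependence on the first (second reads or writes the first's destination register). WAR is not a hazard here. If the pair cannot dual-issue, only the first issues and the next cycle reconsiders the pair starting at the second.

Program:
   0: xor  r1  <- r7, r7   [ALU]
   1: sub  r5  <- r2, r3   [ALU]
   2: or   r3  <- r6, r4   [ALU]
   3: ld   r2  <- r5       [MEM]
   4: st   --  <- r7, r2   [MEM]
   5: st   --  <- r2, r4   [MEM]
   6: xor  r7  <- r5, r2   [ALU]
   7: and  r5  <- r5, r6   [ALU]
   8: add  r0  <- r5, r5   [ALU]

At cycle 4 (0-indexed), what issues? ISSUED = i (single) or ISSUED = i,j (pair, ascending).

#0 head=0: xor.ALU+sub.ALU i0+i1 2-wide
#1 head=2: or.ALU+ld.MEM i2+i3 2-wide
#2 head=4: st.MEM i4 no-port MEM/MEM
#3 head=5: st.MEM+xor.ALU i5+i6 2-wide
#4 head=7: and.ALU i7 RAW r5
#5 head=8: add.ALU i8 tail

ISSUED = 7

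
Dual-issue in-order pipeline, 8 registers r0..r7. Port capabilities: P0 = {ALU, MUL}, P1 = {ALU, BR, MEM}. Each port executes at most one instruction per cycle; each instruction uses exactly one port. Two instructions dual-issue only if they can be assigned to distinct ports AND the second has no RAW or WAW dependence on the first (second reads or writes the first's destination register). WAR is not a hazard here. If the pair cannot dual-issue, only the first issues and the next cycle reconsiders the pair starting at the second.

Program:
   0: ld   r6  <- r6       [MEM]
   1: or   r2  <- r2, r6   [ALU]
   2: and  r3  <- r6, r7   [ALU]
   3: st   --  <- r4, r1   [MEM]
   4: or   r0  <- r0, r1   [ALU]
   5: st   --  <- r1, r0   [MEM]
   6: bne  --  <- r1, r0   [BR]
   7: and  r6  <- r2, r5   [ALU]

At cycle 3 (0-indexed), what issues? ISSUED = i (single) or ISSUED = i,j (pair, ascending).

c0: i0 ld.MEM  RAW r6
c1: i1,i2 or.ALU and.ALU  dual
c2: i3,i4 st.MEM or.ALU  dual
c3: i5 st.MEM  no-port MEM/BR
c4: i6,i7 bne.BR and.ALU  dual

ISSUED = 5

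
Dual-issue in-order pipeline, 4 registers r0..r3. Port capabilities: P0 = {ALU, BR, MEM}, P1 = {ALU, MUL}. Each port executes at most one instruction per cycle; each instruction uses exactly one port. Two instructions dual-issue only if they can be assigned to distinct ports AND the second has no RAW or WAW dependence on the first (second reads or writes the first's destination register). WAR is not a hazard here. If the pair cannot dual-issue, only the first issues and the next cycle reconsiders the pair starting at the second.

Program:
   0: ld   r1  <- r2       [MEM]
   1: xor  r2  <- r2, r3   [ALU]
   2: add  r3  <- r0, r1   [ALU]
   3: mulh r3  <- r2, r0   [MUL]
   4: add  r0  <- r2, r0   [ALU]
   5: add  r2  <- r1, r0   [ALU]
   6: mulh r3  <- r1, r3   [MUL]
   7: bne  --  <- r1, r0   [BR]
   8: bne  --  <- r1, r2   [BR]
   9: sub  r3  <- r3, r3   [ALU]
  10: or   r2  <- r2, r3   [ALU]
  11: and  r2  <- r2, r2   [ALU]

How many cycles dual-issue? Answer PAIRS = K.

0. ld/xor @i0,i1  | 2-wide
1. add @i2  | WAW r3
2. mulh/add @i3,i4  | 2-wide
3. add/mulh @i5,i6  | 2-wide
4. bne @i7  | no-port BR/BR
5. bne/sub @i8,i9  | 2-wide
6. or @i10  | RAW+WAW r2
7. and @i11  | tail

PAIRS = 4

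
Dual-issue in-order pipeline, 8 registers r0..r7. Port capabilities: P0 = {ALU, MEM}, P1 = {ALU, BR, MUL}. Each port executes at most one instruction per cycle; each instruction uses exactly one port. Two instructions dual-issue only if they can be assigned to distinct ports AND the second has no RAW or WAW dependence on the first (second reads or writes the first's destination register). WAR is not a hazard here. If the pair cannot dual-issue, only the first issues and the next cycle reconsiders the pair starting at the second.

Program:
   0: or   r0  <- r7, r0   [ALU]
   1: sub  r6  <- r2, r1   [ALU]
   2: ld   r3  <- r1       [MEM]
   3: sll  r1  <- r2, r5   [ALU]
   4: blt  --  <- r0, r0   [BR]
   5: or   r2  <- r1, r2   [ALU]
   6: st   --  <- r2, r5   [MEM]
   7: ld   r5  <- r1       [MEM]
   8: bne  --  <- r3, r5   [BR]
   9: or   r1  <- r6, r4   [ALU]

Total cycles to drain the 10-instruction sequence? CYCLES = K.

CYCLES = 6

0. or sub @i0+i1  | pair
1. ld sll @i2+i3  | pair
2. blt or @i4+i5  | pair
3. st @i6  | no-port MEM/MEM
4. ld @i7  | RAW r5
5. bne or @i8+i9  | pair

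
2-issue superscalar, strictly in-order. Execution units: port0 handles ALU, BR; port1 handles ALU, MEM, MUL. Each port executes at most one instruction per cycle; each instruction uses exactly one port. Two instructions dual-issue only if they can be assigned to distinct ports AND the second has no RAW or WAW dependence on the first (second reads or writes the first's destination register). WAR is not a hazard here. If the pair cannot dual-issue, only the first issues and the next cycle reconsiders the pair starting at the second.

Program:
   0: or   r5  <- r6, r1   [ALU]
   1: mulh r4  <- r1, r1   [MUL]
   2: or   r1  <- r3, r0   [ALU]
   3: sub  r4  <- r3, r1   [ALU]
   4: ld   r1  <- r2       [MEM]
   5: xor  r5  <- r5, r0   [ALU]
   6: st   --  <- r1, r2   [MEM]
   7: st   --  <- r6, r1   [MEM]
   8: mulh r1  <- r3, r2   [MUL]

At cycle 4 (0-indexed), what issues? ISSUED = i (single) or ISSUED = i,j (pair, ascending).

ISSUED = 7

#0 head=0: or;mulh i0+i1 dual
#1 head=2: or i2 RAW r1
#2 head=3: sub;ld i3+i4 dual
#3 head=5: xor;st i5+i6 dual
#4 head=7: st i7 no-port MEM/MUL
#5 head=8: mulh i8 tail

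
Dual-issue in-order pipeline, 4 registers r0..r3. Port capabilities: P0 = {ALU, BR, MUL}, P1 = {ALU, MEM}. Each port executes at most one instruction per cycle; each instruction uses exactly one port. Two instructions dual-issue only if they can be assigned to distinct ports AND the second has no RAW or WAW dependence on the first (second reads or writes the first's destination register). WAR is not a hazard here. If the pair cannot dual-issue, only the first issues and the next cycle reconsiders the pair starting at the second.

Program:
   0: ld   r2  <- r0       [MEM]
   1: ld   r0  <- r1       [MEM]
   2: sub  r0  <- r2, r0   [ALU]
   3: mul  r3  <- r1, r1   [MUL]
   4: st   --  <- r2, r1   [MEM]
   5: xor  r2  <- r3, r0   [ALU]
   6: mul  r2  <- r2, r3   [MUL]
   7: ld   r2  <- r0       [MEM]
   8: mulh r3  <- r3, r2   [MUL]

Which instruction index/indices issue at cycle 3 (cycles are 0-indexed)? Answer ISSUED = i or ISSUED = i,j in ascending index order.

  cy0 -> i0 (ld.MEM) no-port MEM/MEM
  cy1 -> i1 (ld.MEM) RAW+WAW r0
  cy2 -> i2+i3 (sub.ALU;mul.MUL) dual
  cy3 -> i4+i5 (st.MEM;xor.ALU) dual
  cy4 -> i6 (mul.MUL) WAW r2
  cy5 -> i7 (ld.MEM) RAW r2
  cy6 -> i8 (mulh.MUL) tail

ISSUED = 4,5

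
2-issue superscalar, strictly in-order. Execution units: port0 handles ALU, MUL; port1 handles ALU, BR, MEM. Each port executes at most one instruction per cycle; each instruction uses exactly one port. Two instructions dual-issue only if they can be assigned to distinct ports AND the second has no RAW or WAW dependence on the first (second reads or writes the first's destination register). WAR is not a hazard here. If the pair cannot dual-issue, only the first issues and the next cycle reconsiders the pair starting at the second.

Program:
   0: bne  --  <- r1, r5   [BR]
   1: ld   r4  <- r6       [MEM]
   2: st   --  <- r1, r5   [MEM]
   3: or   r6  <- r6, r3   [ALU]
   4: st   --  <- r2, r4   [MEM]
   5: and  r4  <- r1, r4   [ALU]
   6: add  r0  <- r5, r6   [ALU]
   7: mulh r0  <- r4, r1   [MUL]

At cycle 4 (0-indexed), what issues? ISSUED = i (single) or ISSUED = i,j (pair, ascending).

[0] i0  bne.BR  -- no-port BR/MEM
[1] i1  ld.MEM  -- no-port MEM/MEM
[2] i2+i3  st.MEM or.ALU  -- 2-wide
[3] i4+i5  st.MEM and.ALU  -- 2-wide
[4] i6  add.ALU  -- WAW r0
[5] i7  mulh.MUL  -- tail

ISSUED = 6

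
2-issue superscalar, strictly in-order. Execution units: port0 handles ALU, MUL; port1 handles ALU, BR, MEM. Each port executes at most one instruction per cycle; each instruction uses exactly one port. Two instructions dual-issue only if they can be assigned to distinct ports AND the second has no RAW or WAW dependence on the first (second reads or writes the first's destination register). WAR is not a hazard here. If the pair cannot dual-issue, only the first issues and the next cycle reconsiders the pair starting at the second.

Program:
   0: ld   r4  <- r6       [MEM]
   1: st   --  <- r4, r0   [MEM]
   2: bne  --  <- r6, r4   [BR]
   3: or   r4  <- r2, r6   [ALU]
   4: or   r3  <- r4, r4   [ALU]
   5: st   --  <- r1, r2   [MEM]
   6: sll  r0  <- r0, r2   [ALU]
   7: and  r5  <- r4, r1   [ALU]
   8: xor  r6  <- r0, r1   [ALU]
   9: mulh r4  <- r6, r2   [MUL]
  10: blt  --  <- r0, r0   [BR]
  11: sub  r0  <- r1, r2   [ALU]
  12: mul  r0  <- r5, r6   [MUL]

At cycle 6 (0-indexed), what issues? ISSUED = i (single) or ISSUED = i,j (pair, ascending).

ISSUED = 9,10

  cy0 -> i0 (ld.MEM) no-port MEM/MEM
  cy1 -> i1 (st.MEM) no-port MEM/BR
  cy2 -> i2&i3 (bne.BR;or.ALU) 2-wide
  cy3 -> i4&i5 (or.ALU;st.MEM) 2-wide
  cy4 -> i6&i7 (sll.ALU;and.ALU) 2-wide
  cy5 -> i8 (xor.ALU) RAW r6
  cy6 -> i9&i10 (mulh.MUL;blt.BR) 2-wide
  cy7 -> i11 (sub.ALU) WAW r0
  cy8 -> i12 (mul.MUL) tail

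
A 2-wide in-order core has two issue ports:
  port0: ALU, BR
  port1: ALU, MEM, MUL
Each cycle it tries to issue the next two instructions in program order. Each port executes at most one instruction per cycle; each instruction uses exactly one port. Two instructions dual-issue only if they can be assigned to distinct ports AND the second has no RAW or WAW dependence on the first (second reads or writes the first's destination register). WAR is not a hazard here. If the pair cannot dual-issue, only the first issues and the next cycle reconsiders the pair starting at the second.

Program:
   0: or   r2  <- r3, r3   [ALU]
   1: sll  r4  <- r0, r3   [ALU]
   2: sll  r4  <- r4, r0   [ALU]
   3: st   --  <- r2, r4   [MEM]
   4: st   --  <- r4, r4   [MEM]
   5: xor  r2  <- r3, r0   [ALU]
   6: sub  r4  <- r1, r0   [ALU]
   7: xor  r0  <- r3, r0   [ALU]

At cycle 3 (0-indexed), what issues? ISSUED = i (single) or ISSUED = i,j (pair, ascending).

ISSUED = 4,5

c0: i0&i1 or.ALU/sll.ALU  pair
c1: i2 sll.ALU  RAW r4
c2: i3 st.MEM  no-port MEM/MEM
c3: i4&i5 st.MEM/xor.ALU  pair
c4: i6&i7 sub.ALU/xor.ALU  pair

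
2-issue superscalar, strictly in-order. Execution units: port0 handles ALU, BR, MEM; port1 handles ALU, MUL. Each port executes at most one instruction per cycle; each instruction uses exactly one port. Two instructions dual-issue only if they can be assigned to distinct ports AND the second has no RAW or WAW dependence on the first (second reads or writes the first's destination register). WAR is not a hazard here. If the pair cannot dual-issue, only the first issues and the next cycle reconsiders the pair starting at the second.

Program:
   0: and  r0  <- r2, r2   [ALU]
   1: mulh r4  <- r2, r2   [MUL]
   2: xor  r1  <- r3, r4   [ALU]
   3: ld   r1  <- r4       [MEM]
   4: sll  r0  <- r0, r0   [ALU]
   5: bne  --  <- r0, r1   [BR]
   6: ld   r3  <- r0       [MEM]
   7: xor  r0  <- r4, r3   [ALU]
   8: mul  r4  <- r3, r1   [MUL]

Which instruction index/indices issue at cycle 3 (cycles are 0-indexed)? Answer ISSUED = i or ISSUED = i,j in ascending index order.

0. and.ALU+mulh.MUL @i0/i1  | pair
1. xor.ALU @i2  | WAW r1
2. ld.MEM+sll.ALU @i3/i4  | pair
3. bne.BR @i5  | no-port BR/MEM
4. ld.MEM @i6  | RAW r3
5. xor.ALU+mul.MUL @i7/i8  | pair

ISSUED = 5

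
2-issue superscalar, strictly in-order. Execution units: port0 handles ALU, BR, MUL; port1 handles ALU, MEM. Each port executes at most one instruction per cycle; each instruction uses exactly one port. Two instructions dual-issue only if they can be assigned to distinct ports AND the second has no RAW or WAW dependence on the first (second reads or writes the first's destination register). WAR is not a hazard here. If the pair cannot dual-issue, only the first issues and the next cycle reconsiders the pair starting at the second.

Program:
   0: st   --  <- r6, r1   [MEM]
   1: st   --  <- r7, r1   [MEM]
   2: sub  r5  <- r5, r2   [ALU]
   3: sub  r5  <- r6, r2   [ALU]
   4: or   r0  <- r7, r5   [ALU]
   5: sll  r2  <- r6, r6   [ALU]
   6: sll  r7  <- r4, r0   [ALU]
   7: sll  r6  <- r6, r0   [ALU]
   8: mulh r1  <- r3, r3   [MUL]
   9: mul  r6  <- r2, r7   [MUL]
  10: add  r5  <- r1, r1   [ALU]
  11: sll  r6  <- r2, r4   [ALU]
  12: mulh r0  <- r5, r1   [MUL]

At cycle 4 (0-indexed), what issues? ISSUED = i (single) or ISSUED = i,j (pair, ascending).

ISSUED = 6,7

#0 head=0: st.MEM i0 no-port MEM/MEM
#1 head=1: st.MEM/sub.ALU i1,i2 dual
#2 head=3: sub.ALU i3 RAW r5
#3 head=4: or.ALU/sll.ALU i4,i5 dual
#4 head=6: sll.ALU/sll.ALU i6,i7 dual
#5 head=8: mulh.MUL i8 no-port MUL/MUL
#6 head=9: mul.MUL/add.ALU i9,i10 dual
#7 head=11: sll.ALU/mulh.MUL i11,i12 dual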